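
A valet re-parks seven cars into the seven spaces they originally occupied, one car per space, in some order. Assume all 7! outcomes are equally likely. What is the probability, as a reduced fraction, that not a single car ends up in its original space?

103/280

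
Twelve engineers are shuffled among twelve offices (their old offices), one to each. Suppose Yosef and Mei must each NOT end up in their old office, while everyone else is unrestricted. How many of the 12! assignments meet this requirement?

Inclusion-exclusion on the 2 forbidden self-matches:
Σ_{j=0}^{2} (-1)^j C(2,j)(12-j)!
= C(2,0)·12! - C(2,1)·11! + C(2,2)·10!
= 479001600 - 79833600 + 3628800
= 402796800

402796800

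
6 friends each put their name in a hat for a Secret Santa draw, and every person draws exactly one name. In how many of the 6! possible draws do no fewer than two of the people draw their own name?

191

Sum C(6,i)·!(6-i) for i = 2..6:
  i=2: C(6,2)·!4 = 15·9 = 135
  i=3: C(6,3)·!3 = 20·2 = 40
  i=4: C(6,4)·!2 = 15·1 = 15
  i=5: C(6,5)·!1 = 6·0 = 0
  i=6: C(6,6)·!0 = 1·1 = 1
Total = 191.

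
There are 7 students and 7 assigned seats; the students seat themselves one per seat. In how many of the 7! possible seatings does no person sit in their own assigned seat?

1854

Recurrence: !7 = 6·(!6 + !5).
!7 = 6·(265 + 44) = 6·309 = 1854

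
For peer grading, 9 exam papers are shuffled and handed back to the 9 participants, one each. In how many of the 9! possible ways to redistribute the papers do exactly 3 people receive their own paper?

22260

Choose which 3 of the 9 are fixed: C(9,3) = 84.
The other 6 form a derangement: !6 = 265.
Total: 84 × 265 = 22260.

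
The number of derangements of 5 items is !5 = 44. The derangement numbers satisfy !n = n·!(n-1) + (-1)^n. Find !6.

!6 = 6·44 + 1 = 265.

265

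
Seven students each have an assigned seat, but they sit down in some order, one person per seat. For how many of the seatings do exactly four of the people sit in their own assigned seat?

Choose which 4 of the 7 are fixed: C(7,4) = 35.
The other 3 form a derangement: !3 = 2.
Total: 35 × 2 = 70.

70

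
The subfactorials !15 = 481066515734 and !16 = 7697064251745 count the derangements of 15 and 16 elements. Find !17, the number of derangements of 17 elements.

!17 = (17-1)·(!16 + !15) = 16·(7697064251745 + 481066515734) = 16·8178130767479 = 130850092279664.

130850092279664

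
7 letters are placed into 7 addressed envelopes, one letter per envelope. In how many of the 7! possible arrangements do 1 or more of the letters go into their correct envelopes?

3186

Sum C(7,i)·!(7-i) for i = 1..7:
  i=1: C(7,1)·!6 = 7·265 = 1855
  i=2: C(7,2)·!5 = 21·44 = 924
  i=3: C(7,3)·!4 = 35·9 = 315
  i=4: C(7,4)·!3 = 35·2 = 70
  i=5: C(7,5)·!2 = 21·1 = 21
  i=6: C(7,6)·!1 = 7·0 = 0
  i=7: C(7,7)·!0 = 1·1 = 1
Total = 3186.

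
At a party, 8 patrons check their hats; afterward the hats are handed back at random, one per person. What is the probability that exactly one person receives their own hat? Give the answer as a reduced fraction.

103/280

Favorable outcomes: C(8,1)·!7 = 8·1854 = 14832.
Total outcomes: 8! = 40320.
Probability = 14832/40320 = 103/280.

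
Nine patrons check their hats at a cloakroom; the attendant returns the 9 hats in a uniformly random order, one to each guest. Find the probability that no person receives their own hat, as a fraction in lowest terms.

16687/45360

Favorable outcomes: !9 = 133496.
Total outcomes: 9! = 362880.
Probability = 133496/362880 = 16687/45360.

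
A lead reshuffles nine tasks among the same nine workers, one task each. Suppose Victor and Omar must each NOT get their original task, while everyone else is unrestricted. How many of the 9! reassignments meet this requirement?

Let A_j be the event that the j-th constrained one is fixed. By inclusion-exclusion over the 2 events:
Σ_{j=0}^{2} (-1)^j C(2,j)(9-j)!
= C(2,0)·9! - C(2,1)·8! + C(2,2)·7!
= 362880 - 80640 + 5040
= 287280

287280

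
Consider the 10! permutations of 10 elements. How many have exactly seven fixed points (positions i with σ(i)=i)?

240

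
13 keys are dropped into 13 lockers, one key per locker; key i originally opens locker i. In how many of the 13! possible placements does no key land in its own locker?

Use !n = (n-1)(!(n-1) + !(n-2)).
!13 = 12·(176214841 + 14684570) = 12·190899411 = 2290792932

2290792932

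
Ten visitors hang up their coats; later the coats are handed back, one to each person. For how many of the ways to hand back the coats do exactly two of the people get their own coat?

667485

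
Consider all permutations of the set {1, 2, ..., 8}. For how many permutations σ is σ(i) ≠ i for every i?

14833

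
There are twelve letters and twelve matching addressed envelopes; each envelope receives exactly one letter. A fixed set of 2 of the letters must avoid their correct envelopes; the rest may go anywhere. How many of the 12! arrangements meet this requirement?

Inclusion-exclusion on the 2 forbidden self-matches:
Σ_{j=0}^{2} (-1)^j C(2,j)(12-j)!
= C(2,0)·12! - C(2,1)·11! + C(2,2)·10!
= 479001600 - 79833600 + 3628800
= 402796800

402796800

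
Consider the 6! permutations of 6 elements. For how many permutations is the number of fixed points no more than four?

Sum C(6,i)·!(6-i) for i = 0..4:
  i=0: C(6,0)·!6 = 1·265 = 265
  i=1: C(6,1)·!5 = 6·44 = 264
  i=2: C(6,2)·!4 = 15·9 = 135
  i=3: C(6,3)·!3 = 20·2 = 40
  i=4: C(6,4)·!2 = 15·1 = 15
Total = 719.

719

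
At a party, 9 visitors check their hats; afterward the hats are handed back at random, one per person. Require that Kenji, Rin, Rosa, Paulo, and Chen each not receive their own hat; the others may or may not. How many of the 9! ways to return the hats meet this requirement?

Inclusion-exclusion on the 5 forbidden self-matches:
Σ_{j=0}^{5} (-1)^j C(5,j)(9-j)!
= C(5,0)·9! - C(5,1)·8! + C(5,2)·7! - C(5,3)·6! + C(5,4)·5! - C(5,5)·4!
= 362880 - 201600 + 50400 - 7200 + 600 - 24
= 205056

205056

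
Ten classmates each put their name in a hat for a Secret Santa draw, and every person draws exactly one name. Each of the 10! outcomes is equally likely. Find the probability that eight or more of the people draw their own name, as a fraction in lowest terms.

23/1814400

Favorable outcomes: Σ_{i≥8} C(10,i)·!(10-i) = 45·1 + 10·0 + 1·1 = 46.
Total outcomes: 10! = 3628800.
Probability = 46/3628800 = 23/1814400.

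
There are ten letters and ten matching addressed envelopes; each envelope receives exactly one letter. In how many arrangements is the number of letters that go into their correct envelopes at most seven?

3628754

# with exactly i fixed is C(10,i)·!(10-i); sum over i=0..7:
  i=0: C(10,0)·!10 = 1·1334961 = 1334961
  i=1: C(10,1)·!9 = 10·133496 = 1334960
  i=2: C(10,2)·!8 = 45·14833 = 667485
  i=3: C(10,3)·!7 = 120·1854 = 222480
  i=4: C(10,4)·!6 = 210·265 = 55650
  i=5: C(10,5)·!5 = 252·44 = 11088
  i=6: C(10,6)·!4 = 210·9 = 1890
  i=7: C(10,7)·!3 = 120·2 = 240
Total = 3628754.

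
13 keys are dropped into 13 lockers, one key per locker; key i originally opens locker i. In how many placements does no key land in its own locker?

2290792932

!13 = 13! · Σ_{k=0}^{13} (-1)^k/k!
= 13! - 13!/1! + 13!/2! - 13!/3! + 13!/4! - 13!/5! + 13!/6! - 13!/7! + 13!/8! - 13!/9! + 13!/10! - 13!/11! + 13!/12! - 13!/13!
= 6227020800 - 6227020800 + 3113510400 - 1037836800 + 259459200 - 51891840 + 8648640 - 1235520 + 154440 - 17160 + 1716 - 156 + 13 - 1
= 2290792932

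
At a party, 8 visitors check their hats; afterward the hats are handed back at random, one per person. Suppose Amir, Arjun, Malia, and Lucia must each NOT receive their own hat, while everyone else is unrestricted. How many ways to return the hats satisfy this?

Let A_j be the event that the j-th constrained one is fixed. By inclusion-exclusion over the 4 events:
Σ_{j=0}^{4} (-1)^j C(4,j)(8-j)!
= C(4,0)·8! - C(4,1)·7! + C(4,2)·6! - C(4,3)·5! + C(4,4)·4!
= 40320 - 20160 + 4320 - 480 + 24
= 24024

24024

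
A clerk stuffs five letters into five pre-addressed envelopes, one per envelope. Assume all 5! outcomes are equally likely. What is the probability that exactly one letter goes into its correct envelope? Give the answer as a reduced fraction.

3/8

Favorable outcomes: C(5,1)·!4 = 5·9 = 45.
Total outcomes: 5! = 120.
Probability = 45/120 = 3/8.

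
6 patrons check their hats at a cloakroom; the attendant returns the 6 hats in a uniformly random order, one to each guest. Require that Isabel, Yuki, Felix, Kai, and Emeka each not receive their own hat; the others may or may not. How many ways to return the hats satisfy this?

309

Let A_j be the event that the j-th constrained one is fixed. By inclusion-exclusion over the 5 events:
Σ_{j=0}^{5} (-1)^j C(5,j)(6-j)!
= C(5,0)·6! - C(5,1)·5! + C(5,2)·4! - C(5,3)·3! + C(5,4)·2! - C(5,5)·1!
= 720 - 600 + 240 - 60 + 10 - 1
= 309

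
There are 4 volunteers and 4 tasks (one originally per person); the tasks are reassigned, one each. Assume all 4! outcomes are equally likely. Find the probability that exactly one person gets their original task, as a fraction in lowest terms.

Favorable outcomes: C(4,1)·!3 = 4·2 = 8.
Total outcomes: 4! = 24.
Probability = 8/24 = 1/3.

1/3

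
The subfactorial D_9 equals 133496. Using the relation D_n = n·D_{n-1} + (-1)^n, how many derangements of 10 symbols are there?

1334961

D_10 = 10·133496 + 1 = 1334961.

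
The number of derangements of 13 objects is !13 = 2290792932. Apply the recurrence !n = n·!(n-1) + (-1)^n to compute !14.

32071101049

!14 = 14·2290792932 + 1 = 32071101049.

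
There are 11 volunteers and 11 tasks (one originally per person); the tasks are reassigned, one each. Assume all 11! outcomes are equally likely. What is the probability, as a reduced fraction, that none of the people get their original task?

1468457/3991680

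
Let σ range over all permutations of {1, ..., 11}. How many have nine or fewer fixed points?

39916799

Sum C(11,i)·!(11-i) for i = 0..9:
  i=0: C(11,0)·!11 = 1·14684570 = 14684570
  i=1: C(11,1)·!10 = 11·1334961 = 14684571
  i=2: C(11,2)·!9 = 55·133496 = 7342280
  i=3: C(11,3)·!8 = 165·14833 = 2447445
  i=4: C(11,4)·!7 = 330·1854 = 611820
  i=5: C(11,5)·!6 = 462·265 = 122430
  i=6: C(11,6)·!5 = 462·44 = 20328
  i=7: C(11,7)·!4 = 330·9 = 2970
  i=8: C(11,8)·!3 = 165·2 = 330
  i=9: C(11,9)·!2 = 55·1 = 55
Total = 39916799.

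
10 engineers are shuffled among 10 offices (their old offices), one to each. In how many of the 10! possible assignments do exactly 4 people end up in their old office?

Pick the 4 fixed positions: C(10,4) = 210 ways.
The remaining 6 must be deranged: !6 = 265.
Total: 210 × 265 = 55650.

55650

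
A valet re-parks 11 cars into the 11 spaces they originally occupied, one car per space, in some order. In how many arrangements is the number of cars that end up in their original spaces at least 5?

146114

# with exactly i fixed is C(11,i)·!(11-i); sum over i=5..11:
  i=5: C(11,5)·!6 = 462·265 = 122430
  i=6: C(11,6)·!5 = 462·44 = 20328
  i=7: C(11,7)·!4 = 330·9 = 2970
  i=8: C(11,8)·!3 = 165·2 = 330
  i=9: C(11,9)·!2 = 55·1 = 55
  i=10: C(11,10)·!1 = 11·0 = 0
  i=11: C(11,11)·!0 = 1·1 = 1
Total = 146114.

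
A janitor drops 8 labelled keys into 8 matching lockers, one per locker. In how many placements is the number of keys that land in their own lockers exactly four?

630

Choose which 4 of the 8 are fixed: C(8,4) = 70.
The other 4 form a derangement: !4 = 9.
Total: 70 × 9 = 630.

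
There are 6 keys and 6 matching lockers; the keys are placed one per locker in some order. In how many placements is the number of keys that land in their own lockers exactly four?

Pick the 4 fixed positions: C(6,4) = 15 ways.
The other 2 form a derangement: !2 = 1.
Total: 15 × 1 = 15.

15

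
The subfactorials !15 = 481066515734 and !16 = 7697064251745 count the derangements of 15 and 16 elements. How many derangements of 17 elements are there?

130850092279664

!17 = (17-1)·(!16 + !15) = 16·(7697064251745 + 481066515734) = 16·8178130767479 = 130850092279664.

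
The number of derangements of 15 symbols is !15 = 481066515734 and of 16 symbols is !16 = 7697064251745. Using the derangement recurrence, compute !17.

130850092279664

!17 = (17-1)·(!16 + !15) = 16·(7697064251745 + 481066515734) = 16·8178130767479 = 130850092279664.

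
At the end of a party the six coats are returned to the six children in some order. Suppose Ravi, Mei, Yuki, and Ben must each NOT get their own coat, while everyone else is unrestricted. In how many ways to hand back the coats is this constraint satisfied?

362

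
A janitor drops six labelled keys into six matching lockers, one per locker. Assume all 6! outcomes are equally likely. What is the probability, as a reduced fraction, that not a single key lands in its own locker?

53/144

Favorable outcomes: !6 = 265.
Total outcomes: 6! = 720.
Probability = 265/720 = 53/144.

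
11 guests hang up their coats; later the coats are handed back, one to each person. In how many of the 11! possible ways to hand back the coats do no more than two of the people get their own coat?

Sum C(11,i)·!(11-i) for i = 0..2:
  i=0: C(11,0)·!11 = 1·14684570 = 14684570
  i=1: C(11,1)·!10 = 11·1334961 = 14684571
  i=2: C(11,2)·!9 = 55·133496 = 7342280
Total = 36711421.

36711421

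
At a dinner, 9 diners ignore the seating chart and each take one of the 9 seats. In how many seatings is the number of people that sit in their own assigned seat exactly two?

Choose which 2 of the 9 are fixed: C(9,2) = 36.
The other 7 form a derangement: !7 = 1854.
Total: 36 × 1854 = 66744.

66744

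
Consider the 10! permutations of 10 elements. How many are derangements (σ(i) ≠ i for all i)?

By inclusion-exclusion, !10 = Σ (-1)^k · 10!/k! for k=0..10
= 10! - 10!/1! + 10!/2! - 10!/3! + 10!/4! - 10!/5! + 10!/6! - 10!/7! + 10!/8! - 10!/9! + 10!/10!
= 3628800 - 3628800 + 1814400 - 604800 + 151200 - 30240 + 5040 - 720 + 90 - 10 + 1
= 1334961

1334961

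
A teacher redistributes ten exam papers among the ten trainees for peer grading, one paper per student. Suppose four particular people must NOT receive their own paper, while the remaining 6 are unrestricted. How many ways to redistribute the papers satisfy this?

2399760

Inclusion-exclusion on the 4 forbidden self-matches:
Σ_{j=0}^{4} (-1)^j C(4,j)(10-j)!
= C(4,0)·10! - C(4,1)·9! + C(4,2)·8! - C(4,3)·7! + C(4,4)·6!
= 3628800 - 1451520 + 241920 - 20160 + 720
= 2399760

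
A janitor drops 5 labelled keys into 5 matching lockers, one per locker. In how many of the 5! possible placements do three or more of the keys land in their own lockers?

11

# with exactly i fixed is C(5,i)·!(5-i); sum over i=3..5:
  i=3: C(5,3)·!2 = 10·1 = 10
  i=4: C(5,4)·!1 = 5·0 = 0
  i=5: C(5,5)·!0 = 1·1 = 1
Total = 11.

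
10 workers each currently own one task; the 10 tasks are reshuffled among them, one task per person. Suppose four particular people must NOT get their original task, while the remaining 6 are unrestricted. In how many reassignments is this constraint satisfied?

Let A_j be the event that the j-th constrained one is fixed. By inclusion-exclusion over the 4 events:
Σ_{j=0}^{4} (-1)^j C(4,j)(10-j)!
= C(4,0)·10! - C(4,1)·9! + C(4,2)·8! - C(4,3)·7! + C(4,4)·6!
= 3628800 - 1451520 + 241920 - 20160 + 720
= 2399760

2399760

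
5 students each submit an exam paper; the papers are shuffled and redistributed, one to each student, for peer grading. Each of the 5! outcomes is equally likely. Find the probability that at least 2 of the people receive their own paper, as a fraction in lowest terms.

Favorable outcomes: Σ_{i≥2} C(5,i)·!(5-i) = 10·2 + 10·1 + 5·0 + 1·1 = 31.
Total outcomes: 5! = 120.
Probability = 31/120 = 31/120.

31/120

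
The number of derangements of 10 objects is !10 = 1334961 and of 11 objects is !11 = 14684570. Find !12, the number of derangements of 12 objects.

!12 = (12-1)·(!11 + !10) = 11·(14684570 + 1334961) = 11·16019531 = 176214841.

176214841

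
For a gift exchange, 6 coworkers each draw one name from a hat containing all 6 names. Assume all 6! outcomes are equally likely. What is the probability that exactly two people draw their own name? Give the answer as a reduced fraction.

Favorable outcomes: C(6,2)·!4 = 15·9 = 135.
Total outcomes: 6! = 720.
Probability = 135/720 = 3/16.

3/16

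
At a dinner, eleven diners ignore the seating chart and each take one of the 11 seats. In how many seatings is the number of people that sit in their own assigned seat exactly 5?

Pick the 5 fixed positions: C(11,5) = 462 ways.
The remaining 6 must be deranged: !6 = 265.
Total: 462 × 265 = 122430.

122430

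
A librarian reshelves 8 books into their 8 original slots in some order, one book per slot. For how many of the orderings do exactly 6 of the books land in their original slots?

28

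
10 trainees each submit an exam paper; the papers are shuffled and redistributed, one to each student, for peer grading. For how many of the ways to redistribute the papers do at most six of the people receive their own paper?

3628514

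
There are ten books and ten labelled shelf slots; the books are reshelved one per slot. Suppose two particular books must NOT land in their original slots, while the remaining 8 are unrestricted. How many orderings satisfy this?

2943360

Let A_j be the event that the j-th constrained one is fixed. By inclusion-exclusion over the 2 events:
Σ_{j=0}^{2} (-1)^j C(2,j)(10-j)!
= C(2,0)·10! - C(2,1)·9! + C(2,2)·8!
= 3628800 - 725760 + 40320
= 2943360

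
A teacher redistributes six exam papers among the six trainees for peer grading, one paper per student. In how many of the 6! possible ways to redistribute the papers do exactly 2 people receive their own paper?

135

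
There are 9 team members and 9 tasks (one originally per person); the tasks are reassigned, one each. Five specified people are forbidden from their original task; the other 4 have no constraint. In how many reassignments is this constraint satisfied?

205056

Let A_j be the event that the j-th constrained one is fixed. By inclusion-exclusion over the 5 events:
Σ_{j=0}^{5} (-1)^j C(5,j)(9-j)!
= C(5,0)·9! - C(5,1)·8! + C(5,2)·7! - C(5,3)·6! + C(5,4)·5! - C(5,5)·4!
= 362880 - 201600 + 50400 - 7200 + 600 - 24
= 205056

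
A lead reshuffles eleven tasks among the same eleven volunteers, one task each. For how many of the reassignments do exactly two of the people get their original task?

Pick the 2 fixed positions: C(11,2) = 55 ways.
The remaining 9 must be deranged: !9 = 133496.
Total: 55 × 133496 = 7342280.

7342280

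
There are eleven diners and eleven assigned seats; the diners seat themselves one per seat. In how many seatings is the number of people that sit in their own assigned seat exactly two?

7342280

Pick the 2 fixed positions: C(11,2) = 55 ways.
The remaining 9 must be deranged: !9 = 133496.
Total: 55 × 133496 = 7342280.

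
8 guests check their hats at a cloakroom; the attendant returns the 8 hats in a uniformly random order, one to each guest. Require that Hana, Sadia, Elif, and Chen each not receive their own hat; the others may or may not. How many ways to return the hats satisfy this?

Inclusion-exclusion on the 4 forbidden self-matches:
Σ_{j=0}^{4} (-1)^j C(4,j)(8-j)!
= C(4,0)·8! - C(4,1)·7! + C(4,2)·6! - C(4,3)·5! + C(4,4)·4!
= 40320 - 20160 + 4320 - 480 + 24
= 24024

24024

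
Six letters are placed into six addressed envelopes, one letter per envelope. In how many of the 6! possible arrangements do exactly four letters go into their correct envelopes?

15

Choose which 4 of the 6 are fixed: C(6,4) = 15.
The remaining 2 must be deranged: !2 = 1.
Total: 15 × 1 = 15.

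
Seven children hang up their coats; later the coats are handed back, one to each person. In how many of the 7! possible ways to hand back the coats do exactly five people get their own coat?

Pick the 5 fixed positions: C(7,5) = 21 ways.
The other 2 form a derangement: !2 = 1.
Total: 21 × 1 = 21.

21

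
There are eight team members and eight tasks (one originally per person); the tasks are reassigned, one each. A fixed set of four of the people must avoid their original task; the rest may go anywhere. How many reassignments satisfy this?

Let A_j be the event that the j-th constrained one is fixed. By inclusion-exclusion over the 4 events:
Σ_{j=0}^{4} (-1)^j C(4,j)(8-j)!
= C(4,0)·8! - C(4,1)·7! + C(4,2)·6! - C(4,3)·5! + C(4,4)·4!
= 40320 - 20160 + 4320 - 480 + 24
= 24024

24024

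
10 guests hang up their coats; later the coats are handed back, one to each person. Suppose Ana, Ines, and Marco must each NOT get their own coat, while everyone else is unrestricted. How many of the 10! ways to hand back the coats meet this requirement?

Inclusion-exclusion on the 3 forbidden self-matches:
Σ_{j=0}^{3} (-1)^j C(3,j)(10-j)!
= C(3,0)·10! - C(3,1)·9! + C(3,2)·8! - C(3,3)·7!
= 3628800 - 1088640 + 120960 - 5040
= 2656080

2656080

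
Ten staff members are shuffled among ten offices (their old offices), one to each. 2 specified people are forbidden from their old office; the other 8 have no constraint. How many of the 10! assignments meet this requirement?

Let A_j be the event that the j-th constrained one is fixed. By inclusion-exclusion over the 2 events:
Σ_{j=0}^{2} (-1)^j C(2,j)(10-j)!
= C(2,0)·10! - C(2,1)·9! + C(2,2)·8!
= 3628800 - 725760 + 40320
= 2943360

2943360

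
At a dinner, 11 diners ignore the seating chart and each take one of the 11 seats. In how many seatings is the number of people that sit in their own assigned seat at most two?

36711421

Sum C(11,i)·!(11-i) for i = 0..2:
  i=0: C(11,0)·!11 = 1·14684570 = 14684570
  i=1: C(11,1)·!10 = 11·1334961 = 14684571
  i=2: C(11,2)·!9 = 55·133496 = 7342280
Total = 36711421.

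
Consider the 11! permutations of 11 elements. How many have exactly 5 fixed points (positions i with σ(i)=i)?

Pick the 5 fixed positions: C(11,5) = 462 ways.
The other 6 form a derangement: !6 = 265.
Total: 462 × 265 = 122430.

122430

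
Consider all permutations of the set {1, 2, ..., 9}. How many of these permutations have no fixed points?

133496

The number of derangements of 9 is !9 = Σ_{k=0}^{9} (-1)^k·9!/k!
= 9! - 9!/1! + 9!/2! - 9!/3! + 9!/4! - 9!/5! + 9!/6! - 9!/7! + 9!/8! - 9!/9!
= 362880 - 362880 + 181440 - 60480 + 15120 - 3024 + 504 - 72 + 9 - 1
= 133496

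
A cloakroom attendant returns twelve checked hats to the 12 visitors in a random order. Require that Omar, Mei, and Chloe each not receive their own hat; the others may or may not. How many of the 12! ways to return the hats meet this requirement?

Inclusion-exclusion on the 3 forbidden self-matches:
Σ_{j=0}^{3} (-1)^j C(3,j)(12-j)!
= C(3,0)·12! - C(3,1)·11! + C(3,2)·10! - C(3,3)·9!
= 479001600 - 119750400 + 10886400 - 362880
= 369774720

369774720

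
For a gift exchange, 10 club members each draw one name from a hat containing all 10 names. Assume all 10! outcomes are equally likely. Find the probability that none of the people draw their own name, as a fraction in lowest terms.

16481/44800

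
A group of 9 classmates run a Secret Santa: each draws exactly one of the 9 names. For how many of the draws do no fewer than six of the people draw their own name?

Sum C(9,i)·!(9-i) for i = 6..9:
  i=6: C(9,6)·!3 = 84·2 = 168
  i=7: C(9,7)·!2 = 36·1 = 36
  i=8: C(9,8)·!1 = 9·0 = 0
  i=9: C(9,9)·!0 = 1·1 = 1
Total = 205.

205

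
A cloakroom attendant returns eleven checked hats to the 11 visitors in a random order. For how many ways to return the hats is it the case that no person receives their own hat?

14684570

Recurrence: !11 = 10·(!10 + !9).
!11 = 10·(1334961 + 133496) = 10·1468457 = 14684570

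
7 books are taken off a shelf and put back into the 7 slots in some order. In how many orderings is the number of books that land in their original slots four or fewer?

5018

# with exactly i fixed is C(7,i)·!(7-i); sum over i=0..4:
  i=0: C(7,0)·!7 = 1·1854 = 1854
  i=1: C(7,1)·!6 = 7·265 = 1855
  i=2: C(7,2)·!5 = 21·44 = 924
  i=3: C(7,3)·!4 = 35·9 = 315
  i=4: C(7,4)·!3 = 35·2 = 70
Total = 5018.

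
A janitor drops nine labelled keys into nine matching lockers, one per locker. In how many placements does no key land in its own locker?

133496

By inclusion-exclusion, !9 = Σ (-1)^k · 9!/k! for k=0..9
= 9! - 9!/1! + 9!/2! - 9!/3! + 9!/4! - 9!/5! + 9!/6! - 9!/7! + 9!/8! - 9!/9!
= 362880 - 362880 + 181440 - 60480 + 15120 - 3024 + 504 - 72 + 9 - 1
= 133496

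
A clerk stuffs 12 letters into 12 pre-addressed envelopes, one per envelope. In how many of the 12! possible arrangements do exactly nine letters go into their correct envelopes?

440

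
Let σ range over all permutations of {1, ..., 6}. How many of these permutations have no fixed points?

265

Use !n = (n-1)(!(n-1) + !(n-2)).
!6 = 5·(44 + 9) = 5·53 = 265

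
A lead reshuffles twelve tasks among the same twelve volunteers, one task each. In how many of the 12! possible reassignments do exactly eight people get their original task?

4455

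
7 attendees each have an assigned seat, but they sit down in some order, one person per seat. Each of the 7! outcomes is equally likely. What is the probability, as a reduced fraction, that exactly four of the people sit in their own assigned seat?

1/72

Favorable outcomes: C(7,4)·!3 = 35·2 = 70.
Total outcomes: 7! = 5040.
Probability = 70/5040 = 1/72.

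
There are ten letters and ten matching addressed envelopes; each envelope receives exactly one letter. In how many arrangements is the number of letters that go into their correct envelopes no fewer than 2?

Sum C(10,i)·!(10-i) for i = 2..10:
  i=2: C(10,2)·!8 = 45·14833 = 667485
  i=3: C(10,3)·!7 = 120·1854 = 222480
  i=4: C(10,4)·!6 = 210·265 = 55650
  i=5: C(10,5)·!5 = 252·44 = 11088
  i=6: C(10,6)·!4 = 210·9 = 1890
  i=7: C(10,7)·!3 = 120·2 = 240
  i=8: C(10,8)·!2 = 45·1 = 45
  i=9: C(10,9)·!1 = 10·0 = 0
  i=10: C(10,10)·!0 = 1·1 = 1
Total = 958879.

958879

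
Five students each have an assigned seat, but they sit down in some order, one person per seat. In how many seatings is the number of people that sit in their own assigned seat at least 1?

76

# with exactly i fixed is C(5,i)·!(5-i); sum over i=1..5:
  i=1: C(5,1)·!4 = 5·9 = 45
  i=2: C(5,2)·!3 = 10·2 = 20
  i=3: C(5,3)·!2 = 10·1 = 10
  i=4: C(5,4)·!1 = 5·0 = 0
  i=5: C(5,5)·!0 = 1·1 = 1
Total = 76.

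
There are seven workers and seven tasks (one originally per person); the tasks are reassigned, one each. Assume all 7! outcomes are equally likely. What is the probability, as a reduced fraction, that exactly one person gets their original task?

Favorable outcomes: C(7,1)·!6 = 7·265 = 1855.
Total outcomes: 7! = 5040.
Probability = 1855/5040 = 53/144.

53/144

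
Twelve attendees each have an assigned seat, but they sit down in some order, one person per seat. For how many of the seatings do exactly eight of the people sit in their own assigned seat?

4455

Pick the 8 fixed positions: C(12,8) = 495 ways.
The other 4 form a derangement: !4 = 9.
Total: 495 × 9 = 4455.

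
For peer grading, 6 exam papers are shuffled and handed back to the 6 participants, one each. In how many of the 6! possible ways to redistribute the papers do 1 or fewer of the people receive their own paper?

529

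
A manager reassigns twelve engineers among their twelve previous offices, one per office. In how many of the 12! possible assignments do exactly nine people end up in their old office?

Pick the 9 fixed positions: C(12,9) = 220 ways.
The other 3 form a derangement: !3 = 2.
Total: 220 × 2 = 440.

440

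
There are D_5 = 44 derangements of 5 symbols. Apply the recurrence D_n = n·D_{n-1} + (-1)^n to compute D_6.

D_6 = 6·44 + 1 = 265.

265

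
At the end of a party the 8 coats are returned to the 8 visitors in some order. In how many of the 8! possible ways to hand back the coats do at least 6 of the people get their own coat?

29

# with exactly i fixed is C(8,i)·!(8-i); sum over i=6..8:
  i=6: C(8,6)·!2 = 28·1 = 28
  i=7: C(8,7)·!1 = 8·0 = 0
  i=8: C(8,8)·!0 = 1·1 = 1
Total = 29.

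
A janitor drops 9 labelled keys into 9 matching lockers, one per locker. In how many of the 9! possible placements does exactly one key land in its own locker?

Choose which one of the 9 is fixed: C(9,1) = 9.
The other 8 form a derangement: !8 = 14833.
Total: 9 × 14833 = 133497.

133497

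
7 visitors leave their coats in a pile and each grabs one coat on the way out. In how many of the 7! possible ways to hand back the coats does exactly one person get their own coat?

Choose which one of the 7 is fixed: C(7,1) = 7.
The remaining 6 must be deranged: !6 = 265.
Total: 7 × 265 = 1855.

1855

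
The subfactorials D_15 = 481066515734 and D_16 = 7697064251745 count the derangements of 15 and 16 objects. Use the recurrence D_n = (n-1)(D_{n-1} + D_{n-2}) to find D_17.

130850092279664

D_17 = (17-1)·(D_16 + D_15) = 16·(7697064251745 + 481066515734) = 16·8178130767479 = 130850092279664.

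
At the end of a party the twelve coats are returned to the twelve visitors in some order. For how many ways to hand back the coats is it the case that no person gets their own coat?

176214841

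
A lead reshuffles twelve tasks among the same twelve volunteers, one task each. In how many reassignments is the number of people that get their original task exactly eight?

Pick the 8 fixed positions: C(12,8) = 495 ways.
The other 4 form a derangement: !4 = 9.
Total: 495 × 9 = 4455.

4455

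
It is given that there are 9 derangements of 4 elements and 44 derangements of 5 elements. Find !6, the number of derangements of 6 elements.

265

!6 = (6-1)·(!5 + !4) = 5·(44 + 9) = 5·53 = 265.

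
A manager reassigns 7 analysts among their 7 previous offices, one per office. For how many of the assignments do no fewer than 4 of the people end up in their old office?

# with exactly i fixed is C(7,i)·!(7-i); sum over i=4..7:
  i=4: C(7,4)·!3 = 35·2 = 70
  i=5: C(7,5)·!2 = 21·1 = 21
  i=6: C(7,6)·!1 = 7·0 = 0
  i=7: C(7,7)·!0 = 1·1 = 1
Total = 92.

92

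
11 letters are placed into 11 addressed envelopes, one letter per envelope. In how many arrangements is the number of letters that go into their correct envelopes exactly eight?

Pick the 8 fixed positions: C(11,8) = 165 ways.
The other 3 form a derangement: !3 = 2.
Total: 165 × 2 = 330.

330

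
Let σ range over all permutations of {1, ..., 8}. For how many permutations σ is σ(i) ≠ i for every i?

Recurrence: !8 = 7·(!7 + !6).
!8 = 7·(1854 + 265) = 7·2119 = 14833

14833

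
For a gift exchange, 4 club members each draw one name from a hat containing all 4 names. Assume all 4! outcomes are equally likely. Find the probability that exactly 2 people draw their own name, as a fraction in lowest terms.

Favorable outcomes: C(4,2)·!2 = 6·1 = 6.
Total outcomes: 4! = 24.
Probability = 6/24 = 1/4.

1/4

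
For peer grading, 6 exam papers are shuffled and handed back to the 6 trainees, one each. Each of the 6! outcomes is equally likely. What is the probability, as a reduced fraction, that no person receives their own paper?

Favorable outcomes: !6 = 265.
Total outcomes: 6! = 720.
Probability = 265/720 = 53/144.

53/144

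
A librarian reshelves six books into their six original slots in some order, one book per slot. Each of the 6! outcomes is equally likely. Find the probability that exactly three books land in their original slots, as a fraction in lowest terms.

1/18

Favorable outcomes: C(6,3)·!3 = 20·2 = 40.
Total outcomes: 6! = 720.
Probability = 40/720 = 1/18.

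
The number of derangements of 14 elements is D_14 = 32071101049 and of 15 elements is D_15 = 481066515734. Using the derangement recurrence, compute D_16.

7697064251745

D_16 = (16-1)·(D_15 + D_14) = 15·(481066515734 + 32071101049) = 15·513137616783 = 7697064251745.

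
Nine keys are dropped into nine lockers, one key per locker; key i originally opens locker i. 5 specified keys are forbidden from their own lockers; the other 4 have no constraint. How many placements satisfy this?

205056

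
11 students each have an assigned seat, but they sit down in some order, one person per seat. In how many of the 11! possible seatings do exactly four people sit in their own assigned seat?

611820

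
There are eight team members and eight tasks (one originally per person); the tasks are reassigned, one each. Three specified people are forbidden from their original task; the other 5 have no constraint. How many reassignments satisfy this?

Inclusion-exclusion on the 3 forbidden self-matches:
Σ_{j=0}^{3} (-1)^j C(3,j)(8-j)!
= C(3,0)·8! - C(3,1)·7! + C(3,2)·6! - C(3,3)·5!
= 40320 - 15120 + 2160 - 120
= 27240

27240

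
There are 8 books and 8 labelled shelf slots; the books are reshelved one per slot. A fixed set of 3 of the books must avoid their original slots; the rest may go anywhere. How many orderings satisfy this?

Let A_j be the event that the j-th constrained one is fixed. By inclusion-exclusion over the 3 events:
Σ_{j=0}^{3} (-1)^j C(3,j)(8-j)!
= C(3,0)·8! - C(3,1)·7! + C(3,2)·6! - C(3,3)·5!
= 40320 - 15120 + 2160 - 120
= 27240

27240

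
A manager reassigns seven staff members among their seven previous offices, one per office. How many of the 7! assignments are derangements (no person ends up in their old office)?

By inclusion-exclusion, !7 = Σ (-1)^k · 7!/k! for k=0..7
= 7! - 7!/1! + 7!/2! - 7!/3! + 7!/4! - 7!/5! + 7!/6! - 7!/7!
= 5040 - 5040 + 2520 - 840 + 210 - 42 + 7 - 1
= 1854

1854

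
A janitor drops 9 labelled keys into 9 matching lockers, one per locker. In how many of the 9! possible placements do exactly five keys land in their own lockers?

Pick the 5 fixed positions: C(9,5) = 126 ways.
The other 4 form a derangement: !4 = 9.
Total: 126 × 9 = 1134.

1134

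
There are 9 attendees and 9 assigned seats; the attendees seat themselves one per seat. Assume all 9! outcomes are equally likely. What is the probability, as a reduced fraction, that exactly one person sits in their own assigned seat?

Favorable outcomes: C(9,1)·!8 = 9·14833 = 133497.
Total outcomes: 9! = 362880.
Probability = 133497/362880 = 2119/5760.

2119/5760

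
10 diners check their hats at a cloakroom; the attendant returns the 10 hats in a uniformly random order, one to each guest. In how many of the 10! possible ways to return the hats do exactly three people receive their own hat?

Pick the 3 fixed positions: C(10,3) = 120 ways.
The remaining 7 must be deranged: !7 = 1854.
Total: 120 × 1854 = 222480.

222480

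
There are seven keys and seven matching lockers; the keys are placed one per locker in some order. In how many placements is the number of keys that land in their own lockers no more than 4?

5018

# with exactly i fixed is C(7,i)·!(7-i); sum over i=0..4:
  i=0: C(7,0)·!7 = 1·1854 = 1854
  i=1: C(7,1)·!6 = 7·265 = 1855
  i=2: C(7,2)·!5 = 21·44 = 924
  i=3: C(7,3)·!4 = 35·9 = 315
  i=4: C(7,4)·!3 = 35·2 = 70
Total = 5018.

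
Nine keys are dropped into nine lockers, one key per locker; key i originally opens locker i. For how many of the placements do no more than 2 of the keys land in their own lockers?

Sum C(9,i)·!(9-i) for i = 0..2:
  i=0: C(9,0)·!9 = 1·133496 = 133496
  i=1: C(9,1)·!8 = 9·14833 = 133497
  i=2: C(9,2)·!7 = 36·1854 = 66744
Total = 333737.

333737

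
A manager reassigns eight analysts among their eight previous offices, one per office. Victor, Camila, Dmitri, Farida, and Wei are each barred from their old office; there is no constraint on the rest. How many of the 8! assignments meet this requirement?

21234

Let A_j be the event that the j-th constrained one is fixed. By inclusion-exclusion over the 5 events:
Σ_{j=0}^{5} (-1)^j C(5,j)(8-j)!
= C(5,0)·8! - C(5,1)·7! + C(5,2)·6! - C(5,3)·5! + C(5,4)·4! - C(5,5)·3!
= 40320 - 25200 + 7200 - 1200 + 120 - 6
= 21234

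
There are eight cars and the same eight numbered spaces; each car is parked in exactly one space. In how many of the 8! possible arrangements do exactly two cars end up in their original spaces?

Pick the 2 fixed positions: C(8,2) = 28 ways.
The other 6 form a derangement: !6 = 265.
Total: 28 × 265 = 7420.

7420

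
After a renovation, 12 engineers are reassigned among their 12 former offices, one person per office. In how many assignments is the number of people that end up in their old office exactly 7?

34848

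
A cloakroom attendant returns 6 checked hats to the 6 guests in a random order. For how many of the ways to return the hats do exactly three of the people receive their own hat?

40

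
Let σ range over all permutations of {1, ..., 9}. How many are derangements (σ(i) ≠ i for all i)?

133496

!9 = 9! · Σ_{k=0}^{9} (-1)^k/k!
= 9! - 9!/1! + 9!/2! - 9!/3! + 9!/4! - 9!/5! + 9!/6! - 9!/7! + 9!/8! - 9!/9!
= 362880 - 362880 + 181440 - 60480 + 15120 - 3024 + 504 - 72 + 9 - 1
= 133496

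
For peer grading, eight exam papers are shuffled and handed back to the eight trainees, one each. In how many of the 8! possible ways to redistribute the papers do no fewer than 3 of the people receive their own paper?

3235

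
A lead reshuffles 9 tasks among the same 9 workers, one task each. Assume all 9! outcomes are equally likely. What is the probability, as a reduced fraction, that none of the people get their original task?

16687/45360

Favorable outcomes: !9 = 133496.
Total outcomes: 9! = 362880.
Probability = 133496/362880 = 16687/45360.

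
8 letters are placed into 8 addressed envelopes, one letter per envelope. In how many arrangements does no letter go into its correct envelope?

Recurrence: !8 = 8·!7 + (-1)^8.
!8 = 8·1854 + 1 = 14833

14833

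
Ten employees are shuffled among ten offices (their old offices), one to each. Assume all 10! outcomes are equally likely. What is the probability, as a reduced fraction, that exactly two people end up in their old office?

Favorable outcomes: C(10,2)·!8 = 45·14833 = 667485.
Total outcomes: 10! = 3628800.
Probability = 667485/3628800 = 2119/11520.

2119/11520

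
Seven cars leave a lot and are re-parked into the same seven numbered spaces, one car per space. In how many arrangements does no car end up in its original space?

1854

!7 = 7! · Σ_{k=0}^{7} (-1)^k/k!
= 7! - 7!/1! + 7!/2! - 7!/3! + 7!/4! - 7!/5! + 7!/6! - 7!/7!
= 5040 - 5040 + 2520 - 840 + 210 - 42 + 7 - 1
= 1854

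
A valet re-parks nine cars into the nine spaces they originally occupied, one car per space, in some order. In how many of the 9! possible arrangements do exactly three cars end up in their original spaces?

22260

Pick the 3 fixed positions: C(9,3) = 84 ways.
The remaining 6 must be deranged: !6 = 265.
Total: 84 × 265 = 22260.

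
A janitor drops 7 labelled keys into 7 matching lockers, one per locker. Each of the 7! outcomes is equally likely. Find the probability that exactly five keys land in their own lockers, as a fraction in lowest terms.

1/240

Favorable outcomes: C(7,5)·!2 = 21·1 = 21.
Total outcomes: 7! = 5040.
Probability = 21/5040 = 1/240.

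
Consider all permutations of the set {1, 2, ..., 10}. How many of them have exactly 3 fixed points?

222480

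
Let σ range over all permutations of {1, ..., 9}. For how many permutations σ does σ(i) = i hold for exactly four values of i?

Pick the 4 fixed positions: C(9,4) = 126 ways.
The other 5 form a derangement: !5 = 44.
Total: 126 × 44 = 5544.

5544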